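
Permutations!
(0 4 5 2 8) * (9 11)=[4, 1, 8, 3, 5, 2, 6, 7, 0, 11, 10, 9]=(0 4 5 2 8)(9 11)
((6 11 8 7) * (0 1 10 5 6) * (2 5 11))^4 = (0 8 10)(1 7 11)(2 5 6)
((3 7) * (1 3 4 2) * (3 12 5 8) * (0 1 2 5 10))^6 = (0 12)(1 10)(3 7 4 5 8)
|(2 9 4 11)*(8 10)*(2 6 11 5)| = 4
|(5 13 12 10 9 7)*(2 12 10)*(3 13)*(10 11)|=14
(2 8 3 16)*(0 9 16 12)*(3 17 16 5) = (0 9 5 3 12)(2 8 17 16) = [9, 1, 8, 12, 4, 3, 6, 7, 17, 5, 10, 11, 0, 13, 14, 15, 2, 16]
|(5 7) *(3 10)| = 2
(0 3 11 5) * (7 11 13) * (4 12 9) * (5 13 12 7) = (0 3 12 9 4 7 11 13 5) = [3, 1, 2, 12, 7, 0, 6, 11, 8, 4, 10, 13, 9, 5]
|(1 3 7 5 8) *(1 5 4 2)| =|(1 3 7 4 2)(5 8)| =10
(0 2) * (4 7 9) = (0 2)(4 7 9) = [2, 1, 0, 3, 7, 5, 6, 9, 8, 4]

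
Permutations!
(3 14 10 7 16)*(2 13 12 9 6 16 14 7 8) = (2 13 12 9 6 16 3 7 14 10 8) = [0, 1, 13, 7, 4, 5, 16, 14, 2, 6, 8, 11, 9, 12, 10, 15, 3]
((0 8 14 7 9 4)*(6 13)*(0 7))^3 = ((0 8 14)(4 7 9)(6 13))^3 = (14)(6 13)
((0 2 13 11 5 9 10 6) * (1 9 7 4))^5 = ((0 2 13 11 5 7 4 1 9 10 6))^5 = (0 7 6 5 10 11 9 13 1 2 4)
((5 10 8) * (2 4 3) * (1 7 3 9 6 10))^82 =(1 3 4 6 8)(2 9 10 5 7)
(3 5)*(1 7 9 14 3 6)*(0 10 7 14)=[10, 14, 2, 5, 4, 6, 1, 9, 8, 0, 7, 11, 12, 13, 3]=(0 10 7 9)(1 14 3 5 6)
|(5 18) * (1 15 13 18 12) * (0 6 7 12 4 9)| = |(0 6 7 12 1 15 13 18 5 4 9)| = 11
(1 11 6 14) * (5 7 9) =[0, 11, 2, 3, 4, 7, 14, 9, 8, 5, 10, 6, 12, 13, 1] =(1 11 6 14)(5 7 9)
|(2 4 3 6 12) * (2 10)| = 6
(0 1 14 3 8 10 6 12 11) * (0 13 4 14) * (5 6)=(0 1)(3 8 10 5 6 12 11 13 4 14)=[1, 0, 2, 8, 14, 6, 12, 7, 10, 9, 5, 13, 11, 4, 3]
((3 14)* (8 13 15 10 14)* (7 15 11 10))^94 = ((3 8 13 11 10 14)(7 15))^94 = (15)(3 10 13)(8 14 11)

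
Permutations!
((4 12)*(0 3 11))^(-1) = ((0 3 11)(4 12))^(-1) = (0 11 3)(4 12)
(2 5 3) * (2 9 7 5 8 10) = [0, 1, 8, 9, 4, 3, 6, 5, 10, 7, 2] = (2 8 10)(3 9 7 5)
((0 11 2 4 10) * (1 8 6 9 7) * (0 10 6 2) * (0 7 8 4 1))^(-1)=((0 11 7)(1 4 6 9 8 2))^(-1)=(0 7 11)(1 2 8 9 6 4)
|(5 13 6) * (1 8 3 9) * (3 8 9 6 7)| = |(1 9)(3 6 5 13 7)| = 10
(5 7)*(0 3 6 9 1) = (0 3 6 9 1)(5 7) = [3, 0, 2, 6, 4, 7, 9, 5, 8, 1]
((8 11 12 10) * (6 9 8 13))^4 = (6 12 9 10 8 13 11)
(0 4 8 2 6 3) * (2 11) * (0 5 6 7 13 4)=(2 7 13 4 8 11)(3 5 6)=[0, 1, 7, 5, 8, 6, 3, 13, 11, 9, 10, 2, 12, 4]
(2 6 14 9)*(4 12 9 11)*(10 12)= (2 6 14 11 4 10 12 9)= [0, 1, 6, 3, 10, 5, 14, 7, 8, 2, 12, 4, 9, 13, 11]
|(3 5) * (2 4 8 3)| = |(2 4 8 3 5)| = 5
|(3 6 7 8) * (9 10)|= 4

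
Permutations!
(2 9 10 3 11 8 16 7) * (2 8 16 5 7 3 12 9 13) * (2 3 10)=(2 13 3 11 16 10 12 9)(5 7 8)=[0, 1, 13, 11, 4, 7, 6, 8, 5, 2, 12, 16, 9, 3, 14, 15, 10]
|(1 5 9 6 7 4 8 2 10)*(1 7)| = 20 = |(1 5 9 6)(2 10 7 4 8)|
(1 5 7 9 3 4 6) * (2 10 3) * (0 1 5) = (0 1)(2 10 3 4 6 5 7 9) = [1, 0, 10, 4, 6, 7, 5, 9, 8, 2, 3]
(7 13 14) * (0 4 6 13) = [4, 1, 2, 3, 6, 5, 13, 0, 8, 9, 10, 11, 12, 14, 7] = (0 4 6 13 14 7)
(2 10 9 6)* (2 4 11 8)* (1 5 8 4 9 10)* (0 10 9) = (0 10 9 6)(1 5 8 2)(4 11) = [10, 5, 1, 3, 11, 8, 0, 7, 2, 6, 9, 4]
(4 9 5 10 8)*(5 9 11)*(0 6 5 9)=[6, 1, 2, 3, 11, 10, 5, 7, 4, 0, 8, 9]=(0 6 5 10 8 4 11 9)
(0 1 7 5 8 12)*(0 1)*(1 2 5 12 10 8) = [0, 7, 5, 3, 4, 1, 6, 12, 10, 9, 8, 11, 2] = (1 7 12 2 5)(8 10)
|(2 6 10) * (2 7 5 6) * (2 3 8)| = |(2 3 8)(5 6 10 7)| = 12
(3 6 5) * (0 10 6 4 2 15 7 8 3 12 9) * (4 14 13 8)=(0 10 6 5 12 9)(2 15 7 4)(3 14 13 8)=[10, 1, 15, 14, 2, 12, 5, 4, 3, 0, 6, 11, 9, 8, 13, 7]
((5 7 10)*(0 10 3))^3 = (0 7 10 3 5)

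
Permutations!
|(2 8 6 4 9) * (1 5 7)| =|(1 5 7)(2 8 6 4 9)| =15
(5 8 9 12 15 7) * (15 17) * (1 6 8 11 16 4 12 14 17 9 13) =(1 6 8 13)(4 12 9 14 17 15 7 5 11 16) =[0, 6, 2, 3, 12, 11, 8, 5, 13, 14, 10, 16, 9, 1, 17, 7, 4, 15]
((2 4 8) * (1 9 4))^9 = (1 2 8 4 9)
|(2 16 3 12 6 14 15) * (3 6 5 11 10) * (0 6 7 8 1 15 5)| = |(0 6 14 5 11 10 3 12)(1 15 2 16 7 8)| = 24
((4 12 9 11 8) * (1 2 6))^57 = ((1 2 6)(4 12 9 11 8))^57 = (4 9 8 12 11)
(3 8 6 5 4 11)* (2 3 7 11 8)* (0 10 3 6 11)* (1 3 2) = (0 10 2 6 5 4 8 11 7)(1 3) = [10, 3, 6, 1, 8, 4, 5, 0, 11, 9, 2, 7]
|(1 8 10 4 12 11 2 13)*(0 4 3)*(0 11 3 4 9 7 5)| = |(0 9 7 5)(1 8 10 4 12 3 11 2 13)| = 36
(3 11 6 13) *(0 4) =(0 4)(3 11 6 13) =[4, 1, 2, 11, 0, 5, 13, 7, 8, 9, 10, 6, 12, 3]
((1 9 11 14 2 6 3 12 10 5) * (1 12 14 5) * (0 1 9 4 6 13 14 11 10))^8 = ((0 1 4 6 3 11 5 12)(2 13 14)(9 10))^8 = (2 14 13)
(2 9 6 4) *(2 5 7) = [0, 1, 9, 3, 5, 7, 4, 2, 8, 6] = (2 9 6 4 5 7)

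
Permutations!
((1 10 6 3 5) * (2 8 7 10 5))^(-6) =(10)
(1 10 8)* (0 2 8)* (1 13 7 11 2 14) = [14, 10, 8, 3, 4, 5, 6, 11, 13, 9, 0, 2, 12, 7, 1] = (0 14 1 10)(2 8 13 7 11)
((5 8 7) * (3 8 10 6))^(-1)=((3 8 7 5 10 6))^(-1)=(3 6 10 5 7 8)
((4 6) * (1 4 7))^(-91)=((1 4 6 7))^(-91)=(1 4 6 7)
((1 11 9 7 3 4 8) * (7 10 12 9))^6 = ((1 11 7 3 4 8)(9 10 12))^6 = (12)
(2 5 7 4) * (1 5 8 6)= (1 5 7 4 2 8 6)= [0, 5, 8, 3, 2, 7, 1, 4, 6]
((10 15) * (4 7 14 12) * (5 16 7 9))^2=((4 9 5 16 7 14 12)(10 15))^2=(4 5 7 12 9 16 14)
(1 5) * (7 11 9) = (1 5)(7 11 9) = [0, 5, 2, 3, 4, 1, 6, 11, 8, 7, 10, 9]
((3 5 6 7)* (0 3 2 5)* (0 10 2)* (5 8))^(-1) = (0 7 6 5 8 2 10 3)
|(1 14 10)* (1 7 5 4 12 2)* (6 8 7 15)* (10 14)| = 10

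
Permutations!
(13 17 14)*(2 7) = (2 7)(13 17 14) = [0, 1, 7, 3, 4, 5, 6, 2, 8, 9, 10, 11, 12, 17, 13, 15, 16, 14]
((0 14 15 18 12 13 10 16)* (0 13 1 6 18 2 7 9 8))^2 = (0 15 7 8 14 2 9)(1 18)(6 12)(10 13 16)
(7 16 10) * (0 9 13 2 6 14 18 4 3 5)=[9, 1, 6, 5, 3, 0, 14, 16, 8, 13, 7, 11, 12, 2, 18, 15, 10, 17, 4]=(0 9 13 2 6 14 18 4 3 5)(7 16 10)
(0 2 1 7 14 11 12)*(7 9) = (0 2 1 9 7 14 11 12) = [2, 9, 1, 3, 4, 5, 6, 14, 8, 7, 10, 12, 0, 13, 11]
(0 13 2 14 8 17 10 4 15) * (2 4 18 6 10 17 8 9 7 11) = [13, 1, 14, 3, 15, 5, 10, 11, 8, 7, 18, 2, 12, 4, 9, 0, 16, 17, 6] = (0 13 4 15)(2 14 9 7 11)(6 10 18)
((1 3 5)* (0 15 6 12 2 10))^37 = ((0 15 6 12 2 10)(1 3 5))^37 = (0 15 6 12 2 10)(1 3 5)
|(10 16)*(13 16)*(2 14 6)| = |(2 14 6)(10 13 16)| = 3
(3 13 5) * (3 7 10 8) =(3 13 5 7 10 8) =[0, 1, 2, 13, 4, 7, 6, 10, 3, 9, 8, 11, 12, 5]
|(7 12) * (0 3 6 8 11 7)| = 7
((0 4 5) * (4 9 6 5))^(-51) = (0 9 6 5)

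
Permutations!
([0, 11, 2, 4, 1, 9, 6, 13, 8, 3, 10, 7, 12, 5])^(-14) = (1 7 5 3)(4 11 13 9)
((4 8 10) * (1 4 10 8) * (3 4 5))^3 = (10)(1 4 3 5) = ((10)(1 5 3 4))^3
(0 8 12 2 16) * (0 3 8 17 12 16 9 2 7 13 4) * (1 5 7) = (0 17 12 1 5 7 13 4)(2 9)(3 8 16) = [17, 5, 9, 8, 0, 7, 6, 13, 16, 2, 10, 11, 1, 4, 14, 15, 3, 12]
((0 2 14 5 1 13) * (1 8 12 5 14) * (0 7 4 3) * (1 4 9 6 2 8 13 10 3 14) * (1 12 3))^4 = ((0 8 3)(1 10)(2 4 14 12 5 13 7 9 6))^4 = (0 8 3)(2 5 6 12 9 14 7 4 13)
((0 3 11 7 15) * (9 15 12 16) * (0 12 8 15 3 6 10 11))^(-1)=(0 3 9 16 12 15 8 7 11 10 6)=((0 6 10 11 7 8 15 12 16 9 3))^(-1)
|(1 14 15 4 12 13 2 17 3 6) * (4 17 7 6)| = 11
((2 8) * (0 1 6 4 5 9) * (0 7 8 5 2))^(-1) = (0 8 7 9 5 2 4 6 1)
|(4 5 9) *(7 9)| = |(4 5 7 9)| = 4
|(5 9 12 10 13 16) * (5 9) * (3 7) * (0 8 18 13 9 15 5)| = 42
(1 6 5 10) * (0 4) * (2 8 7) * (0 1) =(0 4 1 6 5 10)(2 8 7) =[4, 6, 8, 3, 1, 10, 5, 2, 7, 9, 0]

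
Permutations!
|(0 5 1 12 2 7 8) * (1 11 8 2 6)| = 12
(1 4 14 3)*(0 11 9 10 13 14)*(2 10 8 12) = (0 11 9 8 12 2 10 13 14 3 1 4) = [11, 4, 10, 1, 0, 5, 6, 7, 12, 8, 13, 9, 2, 14, 3]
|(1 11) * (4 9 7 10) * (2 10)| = 10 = |(1 11)(2 10 4 9 7)|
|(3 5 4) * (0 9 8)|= 3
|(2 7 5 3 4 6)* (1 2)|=|(1 2 7 5 3 4 6)|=7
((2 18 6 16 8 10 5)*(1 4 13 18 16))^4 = ((1 4 13 18 6)(2 16 8 10 5))^4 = (1 6 18 13 4)(2 5 10 8 16)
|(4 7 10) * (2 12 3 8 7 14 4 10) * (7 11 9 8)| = 12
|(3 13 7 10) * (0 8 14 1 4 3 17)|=|(0 8 14 1 4 3 13 7 10 17)|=10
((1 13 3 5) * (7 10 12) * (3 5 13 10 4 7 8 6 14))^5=((1 10 12 8 6 14 3 13 5)(4 7))^5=(1 14 10 3 12 13 8 5 6)(4 7)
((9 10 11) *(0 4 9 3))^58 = (0 11 9)(3 10 4)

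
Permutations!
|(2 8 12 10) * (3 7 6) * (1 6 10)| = 8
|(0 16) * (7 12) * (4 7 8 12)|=|(0 16)(4 7)(8 12)|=2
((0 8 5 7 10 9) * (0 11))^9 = ((0 8 5 7 10 9 11))^9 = (0 5 10 11 8 7 9)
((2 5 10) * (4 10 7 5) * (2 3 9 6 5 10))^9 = (2 4)(3 5)(6 10)(7 9)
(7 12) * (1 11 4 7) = (1 11 4 7 12) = [0, 11, 2, 3, 7, 5, 6, 12, 8, 9, 10, 4, 1]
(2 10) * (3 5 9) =(2 10)(3 5 9) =[0, 1, 10, 5, 4, 9, 6, 7, 8, 3, 2]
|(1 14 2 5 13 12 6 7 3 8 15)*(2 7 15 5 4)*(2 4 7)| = 11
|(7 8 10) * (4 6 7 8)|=|(4 6 7)(8 10)|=6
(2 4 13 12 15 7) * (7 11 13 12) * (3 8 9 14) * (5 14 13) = (2 4 12 15 11 5 14 3 8 9 13 7) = [0, 1, 4, 8, 12, 14, 6, 2, 9, 13, 10, 5, 15, 7, 3, 11]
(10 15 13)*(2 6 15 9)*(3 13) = (2 6 15 3 13 10 9) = [0, 1, 6, 13, 4, 5, 15, 7, 8, 2, 9, 11, 12, 10, 14, 3]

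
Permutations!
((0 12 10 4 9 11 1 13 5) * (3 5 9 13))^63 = ((0 12 10 4 13 9 11 1 3 5))^63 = (0 4 11 5 10 9 3 12 13 1)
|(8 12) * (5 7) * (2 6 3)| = |(2 6 3)(5 7)(8 12)| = 6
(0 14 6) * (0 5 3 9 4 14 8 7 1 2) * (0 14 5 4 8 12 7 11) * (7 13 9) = (0 12 13 9 8 11)(1 2 14 6 4 5 3 7) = [12, 2, 14, 7, 5, 3, 4, 1, 11, 8, 10, 0, 13, 9, 6]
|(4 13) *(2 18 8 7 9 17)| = 6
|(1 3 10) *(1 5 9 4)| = |(1 3 10 5 9 4)| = 6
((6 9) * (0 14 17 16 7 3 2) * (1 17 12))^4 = ((0 14 12 1 17 16 7 3 2)(6 9))^4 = (0 17 2 1 3 12 7 14 16)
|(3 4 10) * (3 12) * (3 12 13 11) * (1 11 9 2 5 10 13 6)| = |(1 11 3 4 13 9 2 5 10 6)| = 10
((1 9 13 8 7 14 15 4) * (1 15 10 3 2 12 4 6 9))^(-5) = ((2 12 4 15 6 9 13 8 7 14 10 3))^(-5) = (2 8 4 14 6 3 13 12 7 15 10 9)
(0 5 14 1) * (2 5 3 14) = [3, 0, 5, 14, 4, 2, 6, 7, 8, 9, 10, 11, 12, 13, 1] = (0 3 14 1)(2 5)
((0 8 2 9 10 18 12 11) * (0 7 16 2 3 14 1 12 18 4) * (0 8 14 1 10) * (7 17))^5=((18)(0 14 10 4 8 3 1 12 11 17 7 16 2 9))^5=(18)(0 3 7 14 1 16 10 12 2 4 11 9 8 17)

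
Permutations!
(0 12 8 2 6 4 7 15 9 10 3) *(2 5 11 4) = (0 12 8 5 11 4 7 15 9 10 3)(2 6) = [12, 1, 6, 0, 7, 11, 2, 15, 5, 10, 3, 4, 8, 13, 14, 9]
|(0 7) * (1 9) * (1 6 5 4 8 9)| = 10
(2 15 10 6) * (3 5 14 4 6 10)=(2 15 3 5 14 4 6)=[0, 1, 15, 5, 6, 14, 2, 7, 8, 9, 10, 11, 12, 13, 4, 3]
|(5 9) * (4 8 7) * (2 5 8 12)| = 7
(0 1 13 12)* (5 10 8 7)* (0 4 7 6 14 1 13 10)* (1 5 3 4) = (0 13 12 1 10 8 6 14 5)(3 4 7) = [13, 10, 2, 4, 7, 0, 14, 3, 6, 9, 8, 11, 1, 12, 5]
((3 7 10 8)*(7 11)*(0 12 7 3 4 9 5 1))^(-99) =((0 12 7 10 8 4 9 5 1)(3 11))^(-99) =(12)(3 11)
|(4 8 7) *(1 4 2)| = |(1 4 8 7 2)| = 5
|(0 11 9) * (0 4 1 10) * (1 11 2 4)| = |(0 2 4 11 9 1 10)| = 7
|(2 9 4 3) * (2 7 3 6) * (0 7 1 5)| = |(0 7 3 1 5)(2 9 4 6)| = 20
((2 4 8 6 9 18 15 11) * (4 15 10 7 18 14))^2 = ((2 15 11)(4 8 6 9 14)(7 18 10))^2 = (2 11 15)(4 6 14 8 9)(7 10 18)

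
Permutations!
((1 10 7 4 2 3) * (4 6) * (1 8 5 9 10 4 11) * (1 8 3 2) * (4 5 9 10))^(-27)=((1 5 10 7 6 11 8 9 4))^(-27)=(11)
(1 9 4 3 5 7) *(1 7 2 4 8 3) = (1 9 8 3 5 2 4) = [0, 9, 4, 5, 1, 2, 6, 7, 3, 8]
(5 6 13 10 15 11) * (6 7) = (5 7 6 13 10 15 11) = [0, 1, 2, 3, 4, 7, 13, 6, 8, 9, 15, 5, 12, 10, 14, 11]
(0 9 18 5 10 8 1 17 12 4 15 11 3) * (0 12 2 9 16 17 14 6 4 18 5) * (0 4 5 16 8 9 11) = [8, 14, 11, 12, 15, 10, 5, 7, 1, 16, 9, 3, 18, 13, 6, 0, 17, 2, 4] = (0 8 1 14 6 5 10 9 16 17 2 11 3 12 18 4 15)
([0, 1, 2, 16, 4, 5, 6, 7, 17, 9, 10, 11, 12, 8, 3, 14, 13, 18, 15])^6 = (3 15 17 13)(8 16 14 18)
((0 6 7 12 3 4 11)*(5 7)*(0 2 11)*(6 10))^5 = (0 12 6 4 7 10 3 5)(2 11)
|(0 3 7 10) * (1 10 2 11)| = |(0 3 7 2 11 1 10)| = 7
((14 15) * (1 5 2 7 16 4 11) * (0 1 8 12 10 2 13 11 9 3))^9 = (0 7 11 3 2 13 9 10 5 4 12 1 16 8)(14 15)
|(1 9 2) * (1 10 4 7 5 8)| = 8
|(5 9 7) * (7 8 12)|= 5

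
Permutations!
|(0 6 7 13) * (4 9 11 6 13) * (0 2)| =|(0 13 2)(4 9 11 6 7)| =15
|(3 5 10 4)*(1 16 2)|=12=|(1 16 2)(3 5 10 4)|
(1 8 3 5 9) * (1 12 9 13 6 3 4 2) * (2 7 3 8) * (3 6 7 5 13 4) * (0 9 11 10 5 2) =[9, 0, 1, 13, 2, 4, 8, 6, 3, 12, 5, 10, 11, 7] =(0 9 12 11 10 5 4 2 1)(3 13 7 6 8)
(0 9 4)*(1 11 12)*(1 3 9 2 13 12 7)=(0 2 13 12 3 9 4)(1 11 7)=[2, 11, 13, 9, 0, 5, 6, 1, 8, 4, 10, 7, 3, 12]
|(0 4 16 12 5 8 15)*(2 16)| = |(0 4 2 16 12 5 8 15)| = 8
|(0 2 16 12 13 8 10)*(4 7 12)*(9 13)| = |(0 2 16 4 7 12 9 13 8 10)| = 10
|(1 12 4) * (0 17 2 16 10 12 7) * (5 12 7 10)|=|(0 17 2 16 5 12 4 1 10 7)|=10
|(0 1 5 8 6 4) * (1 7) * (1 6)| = |(0 7 6 4)(1 5 8)| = 12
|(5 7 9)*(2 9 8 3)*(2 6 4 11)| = |(2 9 5 7 8 3 6 4 11)| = 9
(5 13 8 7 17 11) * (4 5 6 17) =(4 5 13 8 7)(6 17 11) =[0, 1, 2, 3, 5, 13, 17, 4, 7, 9, 10, 6, 12, 8, 14, 15, 16, 11]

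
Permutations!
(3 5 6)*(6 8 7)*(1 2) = [0, 2, 1, 5, 4, 8, 3, 6, 7] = (1 2)(3 5 8 7 6)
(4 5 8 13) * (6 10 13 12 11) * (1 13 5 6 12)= (1 13 4 6 10 5 8)(11 12)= [0, 13, 2, 3, 6, 8, 10, 7, 1, 9, 5, 12, 11, 4]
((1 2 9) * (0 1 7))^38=((0 1 2 9 7))^38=(0 9 1 7 2)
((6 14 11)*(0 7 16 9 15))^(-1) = ((0 7 16 9 15)(6 14 11))^(-1) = (0 15 9 16 7)(6 11 14)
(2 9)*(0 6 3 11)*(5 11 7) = (0 6 3 7 5 11)(2 9) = [6, 1, 9, 7, 4, 11, 3, 5, 8, 2, 10, 0]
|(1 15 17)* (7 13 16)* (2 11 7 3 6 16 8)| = 15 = |(1 15 17)(2 11 7 13 8)(3 6 16)|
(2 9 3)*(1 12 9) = [0, 12, 1, 2, 4, 5, 6, 7, 8, 3, 10, 11, 9] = (1 12 9 3 2)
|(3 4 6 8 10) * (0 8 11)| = 7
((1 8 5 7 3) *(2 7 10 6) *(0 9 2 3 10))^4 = (0 10 8 2 3)(1 9 6 5 7)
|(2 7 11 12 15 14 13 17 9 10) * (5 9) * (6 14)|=|(2 7 11 12 15 6 14 13 17 5 9 10)|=12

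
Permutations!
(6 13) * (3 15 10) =[0, 1, 2, 15, 4, 5, 13, 7, 8, 9, 3, 11, 12, 6, 14, 10] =(3 15 10)(6 13)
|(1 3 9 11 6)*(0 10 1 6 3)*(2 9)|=12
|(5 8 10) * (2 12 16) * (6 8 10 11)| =|(2 12 16)(5 10)(6 8 11)| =6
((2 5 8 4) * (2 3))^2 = ((2 5 8 4 3))^2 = (2 8 3 5 4)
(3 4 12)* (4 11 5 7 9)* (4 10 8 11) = (3 4 12)(5 7 9 10 8 11) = [0, 1, 2, 4, 12, 7, 6, 9, 11, 10, 8, 5, 3]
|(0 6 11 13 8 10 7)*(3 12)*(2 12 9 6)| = 11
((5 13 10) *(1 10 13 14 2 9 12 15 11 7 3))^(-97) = (1 5 2 12 11 3 10 14 9 15 7)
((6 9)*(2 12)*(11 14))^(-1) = (2 12)(6 9)(11 14)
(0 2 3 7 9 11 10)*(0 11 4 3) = [2, 1, 0, 7, 3, 5, 6, 9, 8, 4, 11, 10] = (0 2)(3 7 9 4)(10 11)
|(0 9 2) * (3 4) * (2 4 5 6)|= 7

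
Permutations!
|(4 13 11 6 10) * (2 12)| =10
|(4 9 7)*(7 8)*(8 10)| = |(4 9 10 8 7)| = 5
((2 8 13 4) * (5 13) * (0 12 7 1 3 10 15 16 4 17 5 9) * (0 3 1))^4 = ((0 12 7)(2 8 9 3 10 15 16 4)(5 13 17))^4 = (0 12 7)(2 10)(3 4)(5 13 17)(8 15)(9 16)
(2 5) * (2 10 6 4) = (2 5 10 6 4) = [0, 1, 5, 3, 2, 10, 4, 7, 8, 9, 6]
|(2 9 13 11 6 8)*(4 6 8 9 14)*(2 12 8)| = 14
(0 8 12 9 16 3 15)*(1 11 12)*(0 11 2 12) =(0 8 1 2 12 9 16 3 15 11) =[8, 2, 12, 15, 4, 5, 6, 7, 1, 16, 10, 0, 9, 13, 14, 11, 3]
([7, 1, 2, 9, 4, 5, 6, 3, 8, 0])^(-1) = [9, 1, 2, 7, 4, 5, 6, 0, 8, 3]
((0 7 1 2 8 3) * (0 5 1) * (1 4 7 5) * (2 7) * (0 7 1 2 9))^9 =((0 5 4 9)(2 8 3))^9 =(0 5 4 9)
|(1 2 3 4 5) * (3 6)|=|(1 2 6 3 4 5)|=6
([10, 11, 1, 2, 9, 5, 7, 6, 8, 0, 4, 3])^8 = [0, 1, 2, 3, 4, 5, 6, 7, 8, 9, 10, 11]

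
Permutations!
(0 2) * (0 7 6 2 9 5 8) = [9, 1, 7, 3, 4, 8, 2, 6, 0, 5] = (0 9 5 8)(2 7 6)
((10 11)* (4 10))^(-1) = ((4 10 11))^(-1) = (4 11 10)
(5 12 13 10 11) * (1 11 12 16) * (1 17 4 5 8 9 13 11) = (4 5 16 17)(8 9 13 10 12 11) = [0, 1, 2, 3, 5, 16, 6, 7, 9, 13, 12, 8, 11, 10, 14, 15, 17, 4]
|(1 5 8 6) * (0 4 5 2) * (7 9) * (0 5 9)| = 20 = |(0 4 9 7)(1 2 5 8 6)|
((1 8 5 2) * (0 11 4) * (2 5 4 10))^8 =((0 11 10 2 1 8 4))^8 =(0 11 10 2 1 8 4)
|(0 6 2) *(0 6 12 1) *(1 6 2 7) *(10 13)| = 10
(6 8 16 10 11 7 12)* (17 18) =[0, 1, 2, 3, 4, 5, 8, 12, 16, 9, 11, 7, 6, 13, 14, 15, 10, 18, 17] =(6 8 16 10 11 7 12)(17 18)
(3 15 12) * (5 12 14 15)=(3 5 12)(14 15)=[0, 1, 2, 5, 4, 12, 6, 7, 8, 9, 10, 11, 3, 13, 15, 14]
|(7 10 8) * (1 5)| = 6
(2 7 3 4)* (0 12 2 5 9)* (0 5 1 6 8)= (0 12 2 7 3 4 1 6 8)(5 9)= [12, 6, 7, 4, 1, 9, 8, 3, 0, 5, 10, 11, 2]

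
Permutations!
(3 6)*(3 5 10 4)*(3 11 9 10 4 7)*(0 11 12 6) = [11, 1, 2, 0, 12, 4, 5, 3, 8, 10, 7, 9, 6] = (0 11 9 10 7 3)(4 12 6 5)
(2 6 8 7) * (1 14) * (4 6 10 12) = (1 14)(2 10 12 4 6 8 7) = [0, 14, 10, 3, 6, 5, 8, 2, 7, 9, 12, 11, 4, 13, 1]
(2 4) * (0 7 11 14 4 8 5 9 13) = (0 7 11 14 4 2 8 5 9 13) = [7, 1, 8, 3, 2, 9, 6, 11, 5, 13, 10, 14, 12, 0, 4]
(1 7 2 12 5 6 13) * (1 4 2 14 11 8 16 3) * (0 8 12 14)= [8, 7, 14, 1, 2, 6, 13, 0, 16, 9, 10, 12, 5, 4, 11, 15, 3]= (0 8 16 3 1 7)(2 14 11 12 5 6 13 4)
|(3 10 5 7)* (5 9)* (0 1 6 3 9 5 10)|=4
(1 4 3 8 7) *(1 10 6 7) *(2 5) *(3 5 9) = [0, 4, 9, 8, 5, 2, 7, 10, 1, 3, 6] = (1 4 5 2 9 3 8)(6 7 10)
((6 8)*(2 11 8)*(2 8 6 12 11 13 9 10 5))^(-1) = (2 5 10 9 13)(6 11 12 8)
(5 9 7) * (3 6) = [0, 1, 2, 6, 4, 9, 3, 5, 8, 7] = (3 6)(5 9 7)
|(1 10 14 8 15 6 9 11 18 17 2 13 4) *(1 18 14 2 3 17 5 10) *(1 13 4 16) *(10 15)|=66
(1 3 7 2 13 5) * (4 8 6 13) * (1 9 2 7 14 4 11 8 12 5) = [0, 3, 11, 14, 12, 9, 13, 7, 6, 2, 10, 8, 5, 1, 4] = (1 3 14 4 12 5 9 2 11 8 6 13)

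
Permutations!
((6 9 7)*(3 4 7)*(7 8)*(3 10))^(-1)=((3 4 8 7 6 9 10))^(-1)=(3 10 9 6 7 8 4)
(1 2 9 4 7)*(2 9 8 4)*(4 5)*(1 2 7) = (1 9 7 2 8 5 4) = [0, 9, 8, 3, 1, 4, 6, 2, 5, 7]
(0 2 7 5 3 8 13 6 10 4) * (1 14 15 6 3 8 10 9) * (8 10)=[2, 14, 7, 8, 0, 10, 9, 5, 13, 1, 4, 11, 12, 3, 15, 6]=(0 2 7 5 10 4)(1 14 15 6 9)(3 8 13)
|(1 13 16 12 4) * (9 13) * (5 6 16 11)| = |(1 9 13 11 5 6 16 12 4)| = 9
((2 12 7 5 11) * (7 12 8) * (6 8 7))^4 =((12)(2 7 5 11)(6 8))^4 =(12)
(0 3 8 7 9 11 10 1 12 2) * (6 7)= (0 3 8 6 7 9 11 10 1 12 2)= [3, 12, 0, 8, 4, 5, 7, 9, 6, 11, 1, 10, 2]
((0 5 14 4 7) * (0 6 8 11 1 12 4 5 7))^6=((0 7 6 8 11 1 12 4)(5 14))^6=(14)(0 12 11 6)(1 8 7 4)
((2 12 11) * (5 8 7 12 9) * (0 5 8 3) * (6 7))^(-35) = (12)(0 5 3)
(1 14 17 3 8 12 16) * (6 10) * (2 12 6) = (1 14 17 3 8 6 10 2 12 16) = [0, 14, 12, 8, 4, 5, 10, 7, 6, 9, 2, 11, 16, 13, 17, 15, 1, 3]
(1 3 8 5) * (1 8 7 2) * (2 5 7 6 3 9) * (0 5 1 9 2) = [5, 2, 9, 6, 4, 8, 3, 1, 7, 0] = (0 5 8 7 1 2 9)(3 6)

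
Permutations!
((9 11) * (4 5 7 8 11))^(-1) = ((4 5 7 8 11 9))^(-1) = (4 9 11 8 7 5)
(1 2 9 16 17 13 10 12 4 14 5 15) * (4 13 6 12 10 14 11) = (1 2 9 16 17 6 12 13 14 5 15)(4 11) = [0, 2, 9, 3, 11, 15, 12, 7, 8, 16, 10, 4, 13, 14, 5, 1, 17, 6]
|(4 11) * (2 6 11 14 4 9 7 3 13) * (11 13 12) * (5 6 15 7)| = 10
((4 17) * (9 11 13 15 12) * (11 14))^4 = (17)(9 15 11)(12 13 14)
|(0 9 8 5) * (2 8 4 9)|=4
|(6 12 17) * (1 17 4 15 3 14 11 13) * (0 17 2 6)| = |(0 17)(1 2 6 12 4 15 3 14 11 13)| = 10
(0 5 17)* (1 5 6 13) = (0 6 13 1 5 17) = [6, 5, 2, 3, 4, 17, 13, 7, 8, 9, 10, 11, 12, 1, 14, 15, 16, 0]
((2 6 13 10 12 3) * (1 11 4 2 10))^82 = ((1 11 4 2 6 13)(3 10 12))^82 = (1 6 4)(2 11 13)(3 10 12)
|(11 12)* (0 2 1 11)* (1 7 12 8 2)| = 7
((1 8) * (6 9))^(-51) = (1 8)(6 9) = ((1 8)(6 9))^(-51)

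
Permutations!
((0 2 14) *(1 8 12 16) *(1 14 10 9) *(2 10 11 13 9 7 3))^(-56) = (0 8 11 10 12 13 7 16 9 3 14 1 2)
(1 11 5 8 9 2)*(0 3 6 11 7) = [3, 7, 1, 6, 4, 8, 11, 0, 9, 2, 10, 5] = (0 3 6 11 5 8 9 2 1 7)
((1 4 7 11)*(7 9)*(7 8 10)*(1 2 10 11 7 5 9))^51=(1 4)(2 9)(5 11)(8 10)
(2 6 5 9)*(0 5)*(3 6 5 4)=(0 4 3 6)(2 5 9)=[4, 1, 5, 6, 3, 9, 0, 7, 8, 2]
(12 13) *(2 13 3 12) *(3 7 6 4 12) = (2 13)(4 12 7 6) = [0, 1, 13, 3, 12, 5, 4, 6, 8, 9, 10, 11, 7, 2]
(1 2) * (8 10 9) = [0, 2, 1, 3, 4, 5, 6, 7, 10, 8, 9] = (1 2)(8 10 9)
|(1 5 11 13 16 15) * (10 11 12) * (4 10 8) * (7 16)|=11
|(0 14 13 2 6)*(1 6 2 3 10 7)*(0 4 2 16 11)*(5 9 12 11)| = |(0 14 13 3 10 7 1 6 4 2 16 5 9 12 11)| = 15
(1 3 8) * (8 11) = (1 3 11 8) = [0, 3, 2, 11, 4, 5, 6, 7, 1, 9, 10, 8]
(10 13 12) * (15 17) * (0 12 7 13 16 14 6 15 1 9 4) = (0 12 10 16 14 6 15 17 1 9 4)(7 13) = [12, 9, 2, 3, 0, 5, 15, 13, 8, 4, 16, 11, 10, 7, 6, 17, 14, 1]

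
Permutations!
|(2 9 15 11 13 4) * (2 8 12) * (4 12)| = 6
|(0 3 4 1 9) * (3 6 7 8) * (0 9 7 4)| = |(9)(0 6 4 1 7 8 3)| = 7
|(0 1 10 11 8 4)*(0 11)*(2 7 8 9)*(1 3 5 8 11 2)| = 11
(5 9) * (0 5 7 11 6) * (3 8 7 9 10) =(0 5 10 3 8 7 11 6) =[5, 1, 2, 8, 4, 10, 0, 11, 7, 9, 3, 6]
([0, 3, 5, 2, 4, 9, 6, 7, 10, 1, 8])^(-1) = [0, 9, 3, 1, 4, 2, 6, 7, 10, 5, 8]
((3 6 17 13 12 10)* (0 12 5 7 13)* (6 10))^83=(0 17 6 12)(3 10)(5 13 7)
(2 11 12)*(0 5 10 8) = (0 5 10 8)(2 11 12) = [5, 1, 11, 3, 4, 10, 6, 7, 0, 9, 8, 12, 2]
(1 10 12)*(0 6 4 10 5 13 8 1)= (0 6 4 10 12)(1 5 13 8)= [6, 5, 2, 3, 10, 13, 4, 7, 1, 9, 12, 11, 0, 8]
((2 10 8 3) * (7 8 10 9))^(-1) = (10)(2 3 8 7 9)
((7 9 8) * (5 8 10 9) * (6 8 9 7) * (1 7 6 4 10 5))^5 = ((1 7)(4 10 6 8)(5 9))^5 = (1 7)(4 10 6 8)(5 9)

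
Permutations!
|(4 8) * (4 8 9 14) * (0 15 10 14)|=|(0 15 10 14 4 9)|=6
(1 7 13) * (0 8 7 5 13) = (0 8 7)(1 5 13) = [8, 5, 2, 3, 4, 13, 6, 0, 7, 9, 10, 11, 12, 1]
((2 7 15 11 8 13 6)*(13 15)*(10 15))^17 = ((2 7 13 6)(8 10 15 11))^17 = (2 7 13 6)(8 10 15 11)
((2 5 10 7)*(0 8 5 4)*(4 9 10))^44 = (10)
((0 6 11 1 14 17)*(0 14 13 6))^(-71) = ((1 13 6 11)(14 17))^(-71) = (1 13 6 11)(14 17)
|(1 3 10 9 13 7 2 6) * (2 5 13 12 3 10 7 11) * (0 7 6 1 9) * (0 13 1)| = |(0 7 5 1 10 13 11 2)(3 6 9 12)| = 8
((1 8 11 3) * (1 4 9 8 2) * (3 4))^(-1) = ((1 2)(4 9 8 11))^(-1) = (1 2)(4 11 8 9)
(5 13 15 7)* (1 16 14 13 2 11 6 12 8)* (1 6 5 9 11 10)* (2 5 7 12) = (1 16 14 13 15 12 8 6 2 10)(7 9 11) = [0, 16, 10, 3, 4, 5, 2, 9, 6, 11, 1, 7, 8, 15, 13, 12, 14]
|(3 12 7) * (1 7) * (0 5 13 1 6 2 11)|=10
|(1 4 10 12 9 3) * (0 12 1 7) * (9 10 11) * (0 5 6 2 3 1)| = |(0 12 10)(1 4 11 9)(2 3 7 5 6)| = 60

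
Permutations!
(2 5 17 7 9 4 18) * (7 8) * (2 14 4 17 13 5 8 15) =(2 8 7 9 17 15)(4 18 14)(5 13) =[0, 1, 8, 3, 18, 13, 6, 9, 7, 17, 10, 11, 12, 5, 4, 2, 16, 15, 14]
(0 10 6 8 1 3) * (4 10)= (0 4 10 6 8 1 3)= [4, 3, 2, 0, 10, 5, 8, 7, 1, 9, 6]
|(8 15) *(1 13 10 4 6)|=|(1 13 10 4 6)(8 15)|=10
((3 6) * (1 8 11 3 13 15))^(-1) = (1 15 13 6 3 11 8)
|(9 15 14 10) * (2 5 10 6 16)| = 8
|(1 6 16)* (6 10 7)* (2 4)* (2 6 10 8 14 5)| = |(1 8 14 5 2 4 6 16)(7 10)| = 8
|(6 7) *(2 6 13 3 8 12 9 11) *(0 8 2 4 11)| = 20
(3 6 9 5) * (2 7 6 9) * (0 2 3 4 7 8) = (0 2 8)(3 9 5 4 7 6) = [2, 1, 8, 9, 7, 4, 3, 6, 0, 5]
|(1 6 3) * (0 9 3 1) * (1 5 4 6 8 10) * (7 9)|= 12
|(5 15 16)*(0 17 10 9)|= 12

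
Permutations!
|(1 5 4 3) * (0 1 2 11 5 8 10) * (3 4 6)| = 20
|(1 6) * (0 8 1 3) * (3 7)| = |(0 8 1 6 7 3)| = 6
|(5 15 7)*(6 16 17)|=|(5 15 7)(6 16 17)|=3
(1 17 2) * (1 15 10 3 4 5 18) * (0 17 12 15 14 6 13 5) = (0 17 2 14 6 13 5 18 1 12 15 10 3 4) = [17, 12, 14, 4, 0, 18, 13, 7, 8, 9, 3, 11, 15, 5, 6, 10, 16, 2, 1]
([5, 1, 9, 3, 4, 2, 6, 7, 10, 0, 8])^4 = [0, 1, 2, 3, 4, 5, 6, 7, 8, 9, 10]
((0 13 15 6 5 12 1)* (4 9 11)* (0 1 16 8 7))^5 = ((0 13 15 6 5 12 16 8 7)(4 9 11))^5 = (0 12 13 16 15 8 6 7 5)(4 11 9)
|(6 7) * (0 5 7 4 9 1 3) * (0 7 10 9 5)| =|(1 3 7 6 4 5 10 9)| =8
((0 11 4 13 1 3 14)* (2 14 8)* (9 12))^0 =(14)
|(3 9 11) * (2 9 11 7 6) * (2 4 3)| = |(2 9 7 6 4 3 11)| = 7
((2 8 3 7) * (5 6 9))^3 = (9)(2 7 3 8)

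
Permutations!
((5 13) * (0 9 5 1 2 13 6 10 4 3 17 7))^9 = ((0 9 5 6 10 4 3 17 7)(1 2 13))^9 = (17)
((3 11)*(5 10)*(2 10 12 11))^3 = (2 12)(3 5)(10 11)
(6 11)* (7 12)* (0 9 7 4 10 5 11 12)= [9, 1, 2, 3, 10, 11, 12, 0, 8, 7, 5, 6, 4]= (0 9 7)(4 10 5 11 6 12)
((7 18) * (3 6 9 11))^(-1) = (3 11 9 6)(7 18)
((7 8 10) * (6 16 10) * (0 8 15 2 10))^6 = (0 6)(2 7)(8 16)(10 15)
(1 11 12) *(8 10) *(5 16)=[0, 11, 2, 3, 4, 16, 6, 7, 10, 9, 8, 12, 1, 13, 14, 15, 5]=(1 11 12)(5 16)(8 10)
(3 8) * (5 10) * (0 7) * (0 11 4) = (0 7 11 4)(3 8)(5 10) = [7, 1, 2, 8, 0, 10, 6, 11, 3, 9, 5, 4]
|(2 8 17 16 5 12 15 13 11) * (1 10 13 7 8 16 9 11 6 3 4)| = 30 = |(1 10 13 6 3 4)(2 16 5 12 15 7 8 17 9 11)|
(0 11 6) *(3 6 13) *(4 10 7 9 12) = [11, 1, 2, 6, 10, 5, 0, 9, 8, 12, 7, 13, 4, 3] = (0 11 13 3 6)(4 10 7 9 12)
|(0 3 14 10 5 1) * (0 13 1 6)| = |(0 3 14 10 5 6)(1 13)| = 6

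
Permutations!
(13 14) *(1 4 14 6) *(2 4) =(1 2 4 14 13 6) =[0, 2, 4, 3, 14, 5, 1, 7, 8, 9, 10, 11, 12, 6, 13]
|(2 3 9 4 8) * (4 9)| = 4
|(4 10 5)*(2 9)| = |(2 9)(4 10 5)| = 6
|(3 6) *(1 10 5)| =|(1 10 5)(3 6)| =6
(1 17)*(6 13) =(1 17)(6 13) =[0, 17, 2, 3, 4, 5, 13, 7, 8, 9, 10, 11, 12, 6, 14, 15, 16, 1]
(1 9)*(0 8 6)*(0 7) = [8, 9, 2, 3, 4, 5, 7, 0, 6, 1] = (0 8 6 7)(1 9)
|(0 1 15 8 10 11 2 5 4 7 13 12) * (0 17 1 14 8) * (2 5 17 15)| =33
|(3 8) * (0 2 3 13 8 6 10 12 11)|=|(0 2 3 6 10 12 11)(8 13)|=14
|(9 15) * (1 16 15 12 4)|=6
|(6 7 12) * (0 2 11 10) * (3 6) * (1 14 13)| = 12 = |(0 2 11 10)(1 14 13)(3 6 7 12)|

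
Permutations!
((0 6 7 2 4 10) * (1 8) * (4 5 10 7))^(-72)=((0 6 4 7 2 5 10)(1 8))^(-72)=(0 5 7 6 10 2 4)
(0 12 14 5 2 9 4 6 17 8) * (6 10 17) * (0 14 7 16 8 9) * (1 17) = [12, 17, 0, 3, 10, 2, 6, 16, 14, 4, 1, 11, 7, 13, 5, 15, 8, 9] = (0 12 7 16 8 14 5 2)(1 17 9 4 10)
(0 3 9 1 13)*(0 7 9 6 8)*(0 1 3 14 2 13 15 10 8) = (0 14 2 13 7 9 3 6)(1 15 10 8) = [14, 15, 13, 6, 4, 5, 0, 9, 1, 3, 8, 11, 12, 7, 2, 10]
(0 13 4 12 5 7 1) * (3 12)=(0 13 4 3 12 5 7 1)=[13, 0, 2, 12, 3, 7, 6, 1, 8, 9, 10, 11, 5, 4]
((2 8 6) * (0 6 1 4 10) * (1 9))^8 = (10)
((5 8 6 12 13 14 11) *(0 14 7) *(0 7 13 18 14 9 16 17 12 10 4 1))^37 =((0 9 16 17 12 18 14 11 5 8 6 10 4 1))^37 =(0 8 12 1 5 17 4 11 16 10 14 9 6 18)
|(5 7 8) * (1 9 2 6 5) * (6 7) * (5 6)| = 5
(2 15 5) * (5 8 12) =[0, 1, 15, 3, 4, 2, 6, 7, 12, 9, 10, 11, 5, 13, 14, 8] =(2 15 8 12 5)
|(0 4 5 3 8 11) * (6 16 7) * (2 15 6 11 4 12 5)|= 12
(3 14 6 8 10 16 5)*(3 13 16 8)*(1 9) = [0, 9, 2, 14, 4, 13, 3, 7, 10, 1, 8, 11, 12, 16, 6, 15, 5] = (1 9)(3 14 6)(5 13 16)(8 10)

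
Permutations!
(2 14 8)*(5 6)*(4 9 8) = [0, 1, 14, 3, 9, 6, 5, 7, 2, 8, 10, 11, 12, 13, 4] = (2 14 4 9 8)(5 6)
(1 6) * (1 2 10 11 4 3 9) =(1 6 2 10 11 4 3 9) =[0, 6, 10, 9, 3, 5, 2, 7, 8, 1, 11, 4]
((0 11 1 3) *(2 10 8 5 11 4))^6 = (0 11 10)(1 8 4)(2 3 5) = ((0 4 2 10 8 5 11 1 3))^6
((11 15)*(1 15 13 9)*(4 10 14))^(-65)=((1 15 11 13 9)(4 10 14))^(-65)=(15)(4 10 14)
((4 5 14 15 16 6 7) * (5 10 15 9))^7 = (4 10 15 16 6 7)(5 14 9) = ((4 10 15 16 6 7)(5 14 9))^7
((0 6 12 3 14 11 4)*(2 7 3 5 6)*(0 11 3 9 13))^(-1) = ((0 2 7 9 13)(3 14)(4 11)(5 6 12))^(-1) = (0 13 9 7 2)(3 14)(4 11)(5 12 6)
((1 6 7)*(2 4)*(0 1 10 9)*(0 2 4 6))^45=(10)(0 1)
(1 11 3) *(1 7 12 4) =(1 11 3 7 12 4) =[0, 11, 2, 7, 1, 5, 6, 12, 8, 9, 10, 3, 4]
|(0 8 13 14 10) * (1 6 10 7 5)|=9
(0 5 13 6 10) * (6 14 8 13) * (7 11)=(0 5 6 10)(7 11)(8 13 14)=[5, 1, 2, 3, 4, 6, 10, 11, 13, 9, 0, 7, 12, 14, 8]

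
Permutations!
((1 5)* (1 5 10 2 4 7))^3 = ((1 10 2 4 7))^3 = (1 4 10 7 2)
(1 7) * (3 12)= (1 7)(3 12)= [0, 7, 2, 12, 4, 5, 6, 1, 8, 9, 10, 11, 3]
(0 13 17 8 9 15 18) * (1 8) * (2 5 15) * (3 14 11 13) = (0 3 14 11 13 17 1 8 9 2 5 15 18) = [3, 8, 5, 14, 4, 15, 6, 7, 9, 2, 10, 13, 12, 17, 11, 18, 16, 1, 0]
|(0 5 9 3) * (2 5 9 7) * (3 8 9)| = |(0 3)(2 5 7)(8 9)| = 6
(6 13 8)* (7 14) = (6 13 8)(7 14) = [0, 1, 2, 3, 4, 5, 13, 14, 6, 9, 10, 11, 12, 8, 7]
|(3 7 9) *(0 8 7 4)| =|(0 8 7 9 3 4)| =6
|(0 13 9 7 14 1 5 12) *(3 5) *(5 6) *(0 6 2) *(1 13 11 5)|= |(0 11 5 12 6 1 3 2)(7 14 13 9)|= 8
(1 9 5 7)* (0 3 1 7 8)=(0 3 1 9 5 8)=[3, 9, 2, 1, 4, 8, 6, 7, 0, 5]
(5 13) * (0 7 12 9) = (0 7 12 9)(5 13) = [7, 1, 2, 3, 4, 13, 6, 12, 8, 0, 10, 11, 9, 5]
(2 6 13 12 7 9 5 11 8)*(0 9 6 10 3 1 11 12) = (0 9 5 12 7 6 13)(1 11 8 2 10 3) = [9, 11, 10, 1, 4, 12, 13, 6, 2, 5, 3, 8, 7, 0]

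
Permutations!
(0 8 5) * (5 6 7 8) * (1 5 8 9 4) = (0 8 6 7 9 4 1 5) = [8, 5, 2, 3, 1, 0, 7, 9, 6, 4]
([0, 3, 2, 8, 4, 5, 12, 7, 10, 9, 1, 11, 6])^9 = [0, 3, 2, 8, 4, 5, 12, 7, 10, 9, 1, 11, 6]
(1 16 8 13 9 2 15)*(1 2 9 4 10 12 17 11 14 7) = (1 16 8 13 4 10 12 17 11 14 7)(2 15) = [0, 16, 15, 3, 10, 5, 6, 1, 13, 9, 12, 14, 17, 4, 7, 2, 8, 11]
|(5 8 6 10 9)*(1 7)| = 10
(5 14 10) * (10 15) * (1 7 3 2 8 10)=(1 7 3 2 8 10 5 14 15)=[0, 7, 8, 2, 4, 14, 6, 3, 10, 9, 5, 11, 12, 13, 15, 1]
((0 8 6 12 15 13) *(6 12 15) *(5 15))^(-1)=(0 13 15 5 6 12 8)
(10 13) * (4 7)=(4 7)(10 13)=[0, 1, 2, 3, 7, 5, 6, 4, 8, 9, 13, 11, 12, 10]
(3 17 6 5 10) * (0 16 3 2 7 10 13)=(0 16 3 17 6 5 13)(2 7 10)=[16, 1, 7, 17, 4, 13, 5, 10, 8, 9, 2, 11, 12, 0, 14, 15, 3, 6]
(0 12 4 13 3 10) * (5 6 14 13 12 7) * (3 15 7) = (0 3 10)(4 12)(5 6 14 13 15 7) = [3, 1, 2, 10, 12, 6, 14, 5, 8, 9, 0, 11, 4, 15, 13, 7]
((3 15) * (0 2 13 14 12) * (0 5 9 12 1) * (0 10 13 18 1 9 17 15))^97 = ((0 2 18 1 10 13 14 9 12 5 17 15 3))^97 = (0 14 3 13 15 10 17 1 5 18 12 2 9)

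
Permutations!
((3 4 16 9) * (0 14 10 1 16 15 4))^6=(0 3 9 16 1 10 14)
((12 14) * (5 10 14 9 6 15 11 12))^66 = (6 15 11 12 9)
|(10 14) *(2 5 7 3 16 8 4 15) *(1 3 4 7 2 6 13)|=|(1 3 16 8 7 4 15 6 13)(2 5)(10 14)|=18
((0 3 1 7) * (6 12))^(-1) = (0 7 1 3)(6 12) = ((0 3 1 7)(6 12))^(-1)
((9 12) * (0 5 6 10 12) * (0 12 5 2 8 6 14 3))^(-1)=(0 3 14 5 10 6 8 2)(9 12)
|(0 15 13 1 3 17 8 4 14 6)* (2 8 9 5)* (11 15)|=|(0 11 15 13 1 3 17 9 5 2 8 4 14 6)|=14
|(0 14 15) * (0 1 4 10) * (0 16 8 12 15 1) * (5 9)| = |(0 14 1 4 10 16 8 12 15)(5 9)| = 18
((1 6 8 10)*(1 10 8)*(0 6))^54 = ((10)(0 6 1))^54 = (10)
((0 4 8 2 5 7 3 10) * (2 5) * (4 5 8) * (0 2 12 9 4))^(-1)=((0 5 7 3 10 2 12 9 4))^(-1)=(0 4 9 12 2 10 3 7 5)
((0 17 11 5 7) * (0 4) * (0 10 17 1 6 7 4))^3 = ((0 1 6 7)(4 10 17 11 5))^3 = (0 7 6 1)(4 11 10 5 17)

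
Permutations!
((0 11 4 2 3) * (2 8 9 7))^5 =(0 7 4 3 9 11 2 8)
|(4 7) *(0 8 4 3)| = |(0 8 4 7 3)| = 5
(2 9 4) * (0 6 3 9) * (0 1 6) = (1 6 3 9 4 2) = [0, 6, 1, 9, 2, 5, 3, 7, 8, 4]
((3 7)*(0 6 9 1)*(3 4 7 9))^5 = ((0 6 3 9 1)(4 7))^5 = (9)(4 7)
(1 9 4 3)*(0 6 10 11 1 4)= [6, 9, 2, 4, 3, 5, 10, 7, 8, 0, 11, 1]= (0 6 10 11 1 9)(3 4)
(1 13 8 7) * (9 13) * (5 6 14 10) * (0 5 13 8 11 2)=(0 5 6 14 10 13 11 2)(1 9 8 7)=[5, 9, 0, 3, 4, 6, 14, 1, 7, 8, 13, 2, 12, 11, 10]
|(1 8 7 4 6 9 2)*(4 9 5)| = 15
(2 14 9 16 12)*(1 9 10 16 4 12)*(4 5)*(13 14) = [0, 9, 13, 3, 12, 4, 6, 7, 8, 5, 16, 11, 2, 14, 10, 15, 1] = (1 9 5 4 12 2 13 14 10 16)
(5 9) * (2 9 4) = (2 9 5 4) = [0, 1, 9, 3, 2, 4, 6, 7, 8, 5]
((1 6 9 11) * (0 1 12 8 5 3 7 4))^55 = ((0 1 6 9 11 12 8 5 3 7 4))^55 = (12)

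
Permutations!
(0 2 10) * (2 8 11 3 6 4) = (0 8 11 3 6 4 2 10) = [8, 1, 10, 6, 2, 5, 4, 7, 11, 9, 0, 3]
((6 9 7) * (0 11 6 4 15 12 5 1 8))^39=(0 15 11 12 6 5 9 1 7 8 4)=((0 11 6 9 7 4 15 12 5 1 8))^39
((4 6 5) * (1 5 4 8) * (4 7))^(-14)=(1 5 8)(4 6 7)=((1 5 8)(4 6 7))^(-14)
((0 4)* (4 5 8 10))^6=((0 5 8 10 4))^6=(0 5 8 10 4)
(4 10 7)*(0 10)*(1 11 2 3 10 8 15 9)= [8, 11, 3, 10, 0, 5, 6, 4, 15, 1, 7, 2, 12, 13, 14, 9]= (0 8 15 9 1 11 2 3 10 7 4)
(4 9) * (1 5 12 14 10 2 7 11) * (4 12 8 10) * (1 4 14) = (14)(1 5 8 10 2 7 11 4 9 12) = [0, 5, 7, 3, 9, 8, 6, 11, 10, 12, 2, 4, 1, 13, 14]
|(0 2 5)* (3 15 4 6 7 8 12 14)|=|(0 2 5)(3 15 4 6 7 8 12 14)|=24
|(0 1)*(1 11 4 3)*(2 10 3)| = 7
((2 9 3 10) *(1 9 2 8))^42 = (1 3 8 9 10)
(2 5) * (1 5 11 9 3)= (1 5 2 11 9 3)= [0, 5, 11, 1, 4, 2, 6, 7, 8, 3, 10, 9]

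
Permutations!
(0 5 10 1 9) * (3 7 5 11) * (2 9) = (0 11 3 7 5 10 1 2 9) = [11, 2, 9, 7, 4, 10, 6, 5, 8, 0, 1, 3]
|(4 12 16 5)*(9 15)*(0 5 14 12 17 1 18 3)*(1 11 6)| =18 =|(0 5 4 17 11 6 1 18 3)(9 15)(12 16 14)|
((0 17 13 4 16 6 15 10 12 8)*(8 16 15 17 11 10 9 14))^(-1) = ((0 11 10 12 16 6 17 13 4 15 9 14 8))^(-1) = (0 8 14 9 15 4 13 17 6 16 12 10 11)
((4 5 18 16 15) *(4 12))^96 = ((4 5 18 16 15 12))^96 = (18)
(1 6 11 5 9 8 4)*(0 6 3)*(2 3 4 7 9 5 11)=(11)(0 6 2 3)(1 4)(7 9 8)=[6, 4, 3, 0, 1, 5, 2, 9, 7, 8, 10, 11]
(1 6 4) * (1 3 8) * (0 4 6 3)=[4, 3, 2, 8, 0, 5, 6, 7, 1]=(0 4)(1 3 8)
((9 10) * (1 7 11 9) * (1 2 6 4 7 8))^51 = ((1 8)(2 6 4 7 11 9 10))^51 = (1 8)(2 4 11 10 6 7 9)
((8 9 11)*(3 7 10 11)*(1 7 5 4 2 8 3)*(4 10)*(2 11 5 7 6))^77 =(1 2 9 6 8)(3 7 4 11)(5 10)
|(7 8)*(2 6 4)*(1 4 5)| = |(1 4 2 6 5)(7 8)| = 10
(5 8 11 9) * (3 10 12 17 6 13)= (3 10 12 17 6 13)(5 8 11 9)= [0, 1, 2, 10, 4, 8, 13, 7, 11, 5, 12, 9, 17, 3, 14, 15, 16, 6]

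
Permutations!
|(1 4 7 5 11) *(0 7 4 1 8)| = 5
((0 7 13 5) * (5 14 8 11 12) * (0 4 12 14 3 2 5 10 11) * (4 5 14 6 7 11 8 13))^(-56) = ((0 11 6 7 4 12 10 8)(2 14 13 3))^(-56) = (14)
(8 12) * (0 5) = [5, 1, 2, 3, 4, 0, 6, 7, 12, 9, 10, 11, 8] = (0 5)(8 12)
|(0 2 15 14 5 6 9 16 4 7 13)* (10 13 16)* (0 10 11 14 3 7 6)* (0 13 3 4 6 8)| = 10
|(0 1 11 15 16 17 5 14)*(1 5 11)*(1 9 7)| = |(0 5 14)(1 9 7)(11 15 16 17)| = 12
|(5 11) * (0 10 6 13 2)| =10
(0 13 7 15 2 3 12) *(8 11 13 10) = (0 10 8 11 13 7 15 2 3 12) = [10, 1, 3, 12, 4, 5, 6, 15, 11, 9, 8, 13, 0, 7, 14, 2]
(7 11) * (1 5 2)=(1 5 2)(7 11)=[0, 5, 1, 3, 4, 2, 6, 11, 8, 9, 10, 7]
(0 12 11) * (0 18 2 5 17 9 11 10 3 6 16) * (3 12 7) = [7, 1, 5, 6, 4, 17, 16, 3, 8, 11, 12, 18, 10, 13, 14, 15, 0, 9, 2] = (0 7 3 6 16)(2 5 17 9 11 18)(10 12)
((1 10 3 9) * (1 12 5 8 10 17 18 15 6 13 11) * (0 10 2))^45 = (0 5 3 2 12 10 8 9)(1 15 11 18 13 17 6)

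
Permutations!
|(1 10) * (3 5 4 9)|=4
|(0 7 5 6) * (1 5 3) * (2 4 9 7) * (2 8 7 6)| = 10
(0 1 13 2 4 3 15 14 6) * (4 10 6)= (0 1 13 2 10 6)(3 15 14 4)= [1, 13, 10, 15, 3, 5, 0, 7, 8, 9, 6, 11, 12, 2, 4, 14]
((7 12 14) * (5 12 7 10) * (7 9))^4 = (14)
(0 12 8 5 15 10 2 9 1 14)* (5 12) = (0 5 15 10 2 9 1 14)(8 12) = [5, 14, 9, 3, 4, 15, 6, 7, 12, 1, 2, 11, 8, 13, 0, 10]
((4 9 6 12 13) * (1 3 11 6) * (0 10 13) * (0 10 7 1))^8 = ((0 7 1 3 11 6 12 10 13 4 9))^8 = (0 13 6 1 9 10 11 7 4 12 3)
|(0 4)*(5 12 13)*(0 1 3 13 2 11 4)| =|(1 3 13 5 12 2 11 4)| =8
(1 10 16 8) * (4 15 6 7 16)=(1 10 4 15 6 7 16 8)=[0, 10, 2, 3, 15, 5, 7, 16, 1, 9, 4, 11, 12, 13, 14, 6, 8]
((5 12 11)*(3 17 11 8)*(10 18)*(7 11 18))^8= ((3 17 18 10 7 11 5 12 8))^8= (3 8 12 5 11 7 10 18 17)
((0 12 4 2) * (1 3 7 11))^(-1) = ((0 12 4 2)(1 3 7 11))^(-1) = (0 2 4 12)(1 11 7 3)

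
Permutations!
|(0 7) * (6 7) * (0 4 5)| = 5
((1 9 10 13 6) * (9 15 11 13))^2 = ((1 15 11 13 6)(9 10))^2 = (1 11 6 15 13)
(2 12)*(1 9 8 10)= [0, 9, 12, 3, 4, 5, 6, 7, 10, 8, 1, 11, 2]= (1 9 8 10)(2 12)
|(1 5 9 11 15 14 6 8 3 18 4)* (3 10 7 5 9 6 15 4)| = 20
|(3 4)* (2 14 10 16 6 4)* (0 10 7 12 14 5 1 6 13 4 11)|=|(0 10 16 13 4 3 2 5 1 6 11)(7 12 14)|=33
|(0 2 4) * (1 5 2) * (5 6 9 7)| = |(0 1 6 9 7 5 2 4)| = 8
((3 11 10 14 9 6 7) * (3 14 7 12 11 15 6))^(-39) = (3 7 12)(6 9 10)(11 15 14) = ((3 15 6 12 11 10 7 14 9))^(-39)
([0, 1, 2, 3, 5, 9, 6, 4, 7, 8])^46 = [0, 1, 2, 3, 5, 9, 6, 4, 7, 8]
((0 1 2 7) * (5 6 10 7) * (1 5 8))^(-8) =(0 6 7 5 10)(1 2 8)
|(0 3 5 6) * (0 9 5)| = 6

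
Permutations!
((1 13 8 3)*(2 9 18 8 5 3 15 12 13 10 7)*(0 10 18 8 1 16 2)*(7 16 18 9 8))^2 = (0 16 8 12 5 18 9)(1 7 10 2 15 13 3)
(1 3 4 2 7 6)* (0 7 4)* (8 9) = (0 7 6 1 3)(2 4)(8 9) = [7, 3, 4, 0, 2, 5, 1, 6, 9, 8]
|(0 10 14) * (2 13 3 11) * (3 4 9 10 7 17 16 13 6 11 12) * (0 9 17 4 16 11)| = 42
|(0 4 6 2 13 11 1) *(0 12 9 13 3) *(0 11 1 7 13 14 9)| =|(0 4 6 2 3 11 7 13 1 12)(9 14)| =10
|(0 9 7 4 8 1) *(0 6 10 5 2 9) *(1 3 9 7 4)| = |(1 6 10 5 2 7)(3 9 4 8)| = 12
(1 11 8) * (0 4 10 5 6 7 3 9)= (0 4 10 5 6 7 3 9)(1 11 8)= [4, 11, 2, 9, 10, 6, 7, 3, 1, 0, 5, 8]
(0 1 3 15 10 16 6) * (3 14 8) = (0 1 14 8 3 15 10 16 6) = [1, 14, 2, 15, 4, 5, 0, 7, 3, 9, 16, 11, 12, 13, 8, 10, 6]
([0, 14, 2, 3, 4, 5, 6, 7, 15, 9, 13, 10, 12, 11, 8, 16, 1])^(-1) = (1 16 15 8 14)(10 11 13)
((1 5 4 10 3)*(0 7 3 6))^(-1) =((0 7 3 1 5 4 10 6))^(-1) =(0 6 10 4 5 1 3 7)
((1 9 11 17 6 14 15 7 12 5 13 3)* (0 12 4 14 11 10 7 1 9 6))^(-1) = (0 17 11 6 1 15 14 4 7 10 9 3 13 5 12)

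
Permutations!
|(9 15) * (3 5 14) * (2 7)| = 6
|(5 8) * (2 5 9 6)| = |(2 5 8 9 6)| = 5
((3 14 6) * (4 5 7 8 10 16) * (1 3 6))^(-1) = ((1 3 14)(4 5 7 8 10 16))^(-1) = (1 14 3)(4 16 10 8 7 5)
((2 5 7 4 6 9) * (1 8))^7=(1 8)(2 5 7 4 6 9)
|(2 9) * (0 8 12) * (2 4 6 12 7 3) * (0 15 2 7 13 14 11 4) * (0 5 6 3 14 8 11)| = 6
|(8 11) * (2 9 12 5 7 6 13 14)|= 8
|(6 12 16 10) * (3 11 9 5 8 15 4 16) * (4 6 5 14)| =12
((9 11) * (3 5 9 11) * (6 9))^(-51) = (11)(3 5 6 9)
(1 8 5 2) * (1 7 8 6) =(1 6)(2 7 8 5) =[0, 6, 7, 3, 4, 2, 1, 8, 5]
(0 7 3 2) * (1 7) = (0 1 7 3 2) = [1, 7, 0, 2, 4, 5, 6, 3]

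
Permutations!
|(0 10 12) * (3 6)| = 6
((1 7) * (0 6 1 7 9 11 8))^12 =((0 6 1 9 11 8))^12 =(11)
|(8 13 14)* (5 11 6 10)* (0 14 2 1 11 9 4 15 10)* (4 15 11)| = 36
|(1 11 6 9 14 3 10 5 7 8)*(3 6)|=21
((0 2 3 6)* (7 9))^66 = ((0 2 3 6)(7 9))^66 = (9)(0 3)(2 6)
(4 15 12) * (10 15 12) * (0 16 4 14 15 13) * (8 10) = (0 16 4 12 14 15 8 10 13) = [16, 1, 2, 3, 12, 5, 6, 7, 10, 9, 13, 11, 14, 0, 15, 8, 4]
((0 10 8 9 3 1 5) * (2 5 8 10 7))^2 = (10)(0 2)(1 9)(3 8)(5 7) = ((10)(0 7 2 5)(1 8 9 3))^2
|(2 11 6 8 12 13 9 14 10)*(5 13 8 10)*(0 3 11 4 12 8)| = |(0 3 11 6 10 2 4 12)(5 13 9 14)| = 8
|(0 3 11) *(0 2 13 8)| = 6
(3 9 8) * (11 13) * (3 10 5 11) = (3 9 8 10 5 11 13) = [0, 1, 2, 9, 4, 11, 6, 7, 10, 8, 5, 13, 12, 3]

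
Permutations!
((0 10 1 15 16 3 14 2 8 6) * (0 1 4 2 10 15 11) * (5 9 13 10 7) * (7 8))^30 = ((0 15 16 3 14 8 6 1 11)(2 7 5 9 13 10 4))^30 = (0 3 6)(1 15 14)(2 5 13 4 7 9 10)(8 11 16)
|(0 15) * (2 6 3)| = |(0 15)(2 6 3)| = 6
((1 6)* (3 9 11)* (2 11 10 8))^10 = ((1 6)(2 11 3 9 10 8))^10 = (2 10 3)(8 9 11)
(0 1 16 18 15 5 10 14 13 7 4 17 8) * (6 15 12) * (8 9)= (0 1 16 18 12 6 15 5 10 14 13 7 4 17 9 8)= [1, 16, 2, 3, 17, 10, 15, 4, 0, 8, 14, 11, 6, 7, 13, 5, 18, 9, 12]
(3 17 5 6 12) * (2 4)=(2 4)(3 17 5 6 12)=[0, 1, 4, 17, 2, 6, 12, 7, 8, 9, 10, 11, 3, 13, 14, 15, 16, 5]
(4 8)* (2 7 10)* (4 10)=(2 7 4 8 10)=[0, 1, 7, 3, 8, 5, 6, 4, 10, 9, 2]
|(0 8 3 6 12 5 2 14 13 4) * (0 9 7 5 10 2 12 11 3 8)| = 9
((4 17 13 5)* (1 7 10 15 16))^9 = (1 16 15 10 7)(4 17 13 5)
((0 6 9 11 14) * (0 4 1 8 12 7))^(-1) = (0 7 12 8 1 4 14 11 9 6)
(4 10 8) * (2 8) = (2 8 4 10) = [0, 1, 8, 3, 10, 5, 6, 7, 4, 9, 2]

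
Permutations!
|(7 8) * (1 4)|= 2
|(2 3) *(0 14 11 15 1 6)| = |(0 14 11 15 1 6)(2 3)| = 6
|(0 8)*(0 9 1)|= 4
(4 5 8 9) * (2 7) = (2 7)(4 5 8 9) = [0, 1, 7, 3, 5, 8, 6, 2, 9, 4]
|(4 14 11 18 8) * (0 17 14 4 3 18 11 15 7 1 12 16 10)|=|(0 17 14 15 7 1 12 16 10)(3 18 8)|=9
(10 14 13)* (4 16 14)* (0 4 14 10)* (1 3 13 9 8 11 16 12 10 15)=(0 4 12 10 14 9 8 11 16 15 1 3 13)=[4, 3, 2, 13, 12, 5, 6, 7, 11, 8, 14, 16, 10, 0, 9, 1, 15]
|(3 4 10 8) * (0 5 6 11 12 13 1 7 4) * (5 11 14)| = 30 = |(0 11 12 13 1 7 4 10 8 3)(5 6 14)|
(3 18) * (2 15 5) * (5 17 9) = (2 15 17 9 5)(3 18) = [0, 1, 15, 18, 4, 2, 6, 7, 8, 5, 10, 11, 12, 13, 14, 17, 16, 9, 3]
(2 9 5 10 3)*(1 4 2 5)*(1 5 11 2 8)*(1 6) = (1 4 8 6)(2 9 5 10 3 11) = [0, 4, 9, 11, 8, 10, 1, 7, 6, 5, 3, 2]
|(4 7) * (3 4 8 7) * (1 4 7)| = |(1 4 3 7 8)| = 5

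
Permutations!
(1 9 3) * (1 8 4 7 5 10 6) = (1 9 3 8 4 7 5 10 6) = [0, 9, 2, 8, 7, 10, 1, 5, 4, 3, 6]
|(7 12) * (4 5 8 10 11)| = |(4 5 8 10 11)(7 12)| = 10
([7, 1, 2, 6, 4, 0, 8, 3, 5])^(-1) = [5, 1, 2, 7, 4, 8, 3, 0, 6]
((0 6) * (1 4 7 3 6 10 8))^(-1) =(0 6 3 7 4 1 8 10)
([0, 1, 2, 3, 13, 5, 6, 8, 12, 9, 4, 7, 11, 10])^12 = [0, 1, 2, 3, 4, 5, 6, 7, 8, 9, 10, 11, 12, 13]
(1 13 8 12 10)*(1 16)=[0, 13, 2, 3, 4, 5, 6, 7, 12, 9, 16, 11, 10, 8, 14, 15, 1]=(1 13 8 12 10 16)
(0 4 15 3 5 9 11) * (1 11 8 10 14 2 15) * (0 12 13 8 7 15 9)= (0 4 1 11 12 13 8 10 14 2 9 7 15 3 5)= [4, 11, 9, 5, 1, 0, 6, 15, 10, 7, 14, 12, 13, 8, 2, 3]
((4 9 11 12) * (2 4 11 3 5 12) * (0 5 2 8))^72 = (0 12 8 5 11)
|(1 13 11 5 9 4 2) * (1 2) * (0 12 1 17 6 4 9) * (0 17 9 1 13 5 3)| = 30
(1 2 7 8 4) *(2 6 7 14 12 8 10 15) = (1 6 7 10 15 2 14 12 8 4) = [0, 6, 14, 3, 1, 5, 7, 10, 4, 9, 15, 11, 8, 13, 12, 2]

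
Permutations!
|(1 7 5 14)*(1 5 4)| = 6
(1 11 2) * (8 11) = (1 8 11 2) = [0, 8, 1, 3, 4, 5, 6, 7, 11, 9, 10, 2]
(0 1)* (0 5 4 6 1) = [0, 5, 2, 3, 6, 4, 1] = (1 5 4 6)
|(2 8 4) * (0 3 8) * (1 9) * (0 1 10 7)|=9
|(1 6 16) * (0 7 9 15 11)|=|(0 7 9 15 11)(1 6 16)|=15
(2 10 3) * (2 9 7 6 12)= (2 10 3 9 7 6 12)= [0, 1, 10, 9, 4, 5, 12, 6, 8, 7, 3, 11, 2]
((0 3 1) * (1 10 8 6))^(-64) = (0 10 6)(1 3 8)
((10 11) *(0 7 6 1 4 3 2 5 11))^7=(0 5 4 7 11 3 6 10 2 1)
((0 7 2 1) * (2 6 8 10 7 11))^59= (0 1 2 11)(6 7 10 8)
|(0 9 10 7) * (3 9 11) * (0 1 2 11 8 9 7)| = |(0 8 9 10)(1 2 11 3 7)| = 20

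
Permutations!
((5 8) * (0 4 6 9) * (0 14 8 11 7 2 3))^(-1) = ((0 4 6 9 14 8 5 11 7 2 3))^(-1) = (0 3 2 7 11 5 8 14 9 6 4)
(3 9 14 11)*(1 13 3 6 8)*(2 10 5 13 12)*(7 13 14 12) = (1 7 13 3 9 12 2 10 5 14 11 6 8) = [0, 7, 10, 9, 4, 14, 8, 13, 1, 12, 5, 6, 2, 3, 11]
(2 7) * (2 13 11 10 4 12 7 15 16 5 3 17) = (2 15 16 5 3 17)(4 12 7 13 11 10) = [0, 1, 15, 17, 12, 3, 6, 13, 8, 9, 4, 10, 7, 11, 14, 16, 5, 2]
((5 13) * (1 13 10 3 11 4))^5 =(1 11 10 13 4 3 5)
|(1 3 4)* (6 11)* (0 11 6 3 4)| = 6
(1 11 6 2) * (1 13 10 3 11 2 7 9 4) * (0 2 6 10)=(0 2 13)(1 6 7 9 4)(3 11 10)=[2, 6, 13, 11, 1, 5, 7, 9, 8, 4, 3, 10, 12, 0]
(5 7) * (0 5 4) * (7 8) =(0 5 8 7 4) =[5, 1, 2, 3, 0, 8, 6, 4, 7]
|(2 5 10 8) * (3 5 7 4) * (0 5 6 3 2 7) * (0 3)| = 9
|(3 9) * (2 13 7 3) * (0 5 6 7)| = 8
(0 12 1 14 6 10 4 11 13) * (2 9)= [12, 14, 9, 3, 11, 5, 10, 7, 8, 2, 4, 13, 1, 0, 6]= (0 12 1 14 6 10 4 11 13)(2 9)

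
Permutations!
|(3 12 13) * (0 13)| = 4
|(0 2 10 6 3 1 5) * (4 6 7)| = |(0 2 10 7 4 6 3 1 5)| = 9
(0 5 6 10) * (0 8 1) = (0 5 6 10 8 1) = [5, 0, 2, 3, 4, 6, 10, 7, 1, 9, 8]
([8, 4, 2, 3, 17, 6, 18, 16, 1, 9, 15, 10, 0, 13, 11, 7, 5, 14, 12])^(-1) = (0 12 18 6 5 16 7 15 10 11 14 17 4 1 8)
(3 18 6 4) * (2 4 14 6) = (2 4 3 18)(6 14) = [0, 1, 4, 18, 3, 5, 14, 7, 8, 9, 10, 11, 12, 13, 6, 15, 16, 17, 2]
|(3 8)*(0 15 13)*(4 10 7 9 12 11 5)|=42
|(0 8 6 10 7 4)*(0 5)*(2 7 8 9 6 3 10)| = 21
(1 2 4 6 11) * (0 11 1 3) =[11, 2, 4, 0, 6, 5, 1, 7, 8, 9, 10, 3] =(0 11 3)(1 2 4 6)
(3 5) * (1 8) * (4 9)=(1 8)(3 5)(4 9)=[0, 8, 2, 5, 9, 3, 6, 7, 1, 4]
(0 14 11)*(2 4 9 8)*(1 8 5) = (0 14 11)(1 8 2 4 9 5) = [14, 8, 4, 3, 9, 1, 6, 7, 2, 5, 10, 0, 12, 13, 11]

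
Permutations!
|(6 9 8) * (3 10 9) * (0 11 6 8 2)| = 7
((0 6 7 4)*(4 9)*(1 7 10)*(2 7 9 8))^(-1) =((0 6 10 1 9 4)(2 7 8))^(-1) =(0 4 9 1 10 6)(2 8 7)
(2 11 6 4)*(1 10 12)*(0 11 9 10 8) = (0 11 6 4 2 9 10 12 1 8) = [11, 8, 9, 3, 2, 5, 4, 7, 0, 10, 12, 6, 1]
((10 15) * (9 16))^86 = (16)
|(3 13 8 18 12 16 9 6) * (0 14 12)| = |(0 14 12 16 9 6 3 13 8 18)| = 10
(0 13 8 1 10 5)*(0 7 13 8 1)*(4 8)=(0 4 8)(1 10 5 7 13)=[4, 10, 2, 3, 8, 7, 6, 13, 0, 9, 5, 11, 12, 1]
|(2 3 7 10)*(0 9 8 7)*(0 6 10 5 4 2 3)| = |(0 9 8 7 5 4 2)(3 6 10)| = 21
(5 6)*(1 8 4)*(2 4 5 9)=(1 8 5 6 9 2 4)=[0, 8, 4, 3, 1, 6, 9, 7, 5, 2]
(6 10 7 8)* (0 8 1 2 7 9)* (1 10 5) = (0 8 6 5 1 2 7 10 9) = [8, 2, 7, 3, 4, 1, 5, 10, 6, 0, 9]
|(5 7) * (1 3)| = 2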